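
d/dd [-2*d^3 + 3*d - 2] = 3 - 6*d^2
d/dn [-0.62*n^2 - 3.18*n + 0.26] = -1.24*n - 3.18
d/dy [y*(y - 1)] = 2*y - 1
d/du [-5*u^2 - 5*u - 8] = -10*u - 5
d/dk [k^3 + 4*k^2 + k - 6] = 3*k^2 + 8*k + 1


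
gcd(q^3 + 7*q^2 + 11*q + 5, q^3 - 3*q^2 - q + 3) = q + 1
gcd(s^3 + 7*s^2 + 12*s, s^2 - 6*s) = s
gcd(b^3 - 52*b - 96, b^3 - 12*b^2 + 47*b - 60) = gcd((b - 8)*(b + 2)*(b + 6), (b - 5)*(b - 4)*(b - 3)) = 1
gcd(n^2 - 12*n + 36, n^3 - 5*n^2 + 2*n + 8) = 1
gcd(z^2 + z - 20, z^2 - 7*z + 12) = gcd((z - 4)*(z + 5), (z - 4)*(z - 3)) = z - 4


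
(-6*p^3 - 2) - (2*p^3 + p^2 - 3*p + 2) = -8*p^3 - p^2 + 3*p - 4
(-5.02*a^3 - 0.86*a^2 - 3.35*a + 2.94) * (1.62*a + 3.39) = -8.1324*a^4 - 18.411*a^3 - 8.3424*a^2 - 6.5937*a + 9.9666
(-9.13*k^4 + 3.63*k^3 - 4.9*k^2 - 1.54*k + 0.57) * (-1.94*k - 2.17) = 17.7122*k^5 + 12.7699*k^4 + 1.6289*k^3 + 13.6206*k^2 + 2.236*k - 1.2369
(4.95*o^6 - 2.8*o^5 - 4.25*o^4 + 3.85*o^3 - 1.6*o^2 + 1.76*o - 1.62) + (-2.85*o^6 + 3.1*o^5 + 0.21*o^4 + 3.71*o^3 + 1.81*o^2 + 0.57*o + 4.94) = 2.1*o^6 + 0.3*o^5 - 4.04*o^4 + 7.56*o^3 + 0.21*o^2 + 2.33*o + 3.32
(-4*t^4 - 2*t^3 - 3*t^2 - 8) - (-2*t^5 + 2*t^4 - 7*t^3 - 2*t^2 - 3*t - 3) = 2*t^5 - 6*t^4 + 5*t^3 - t^2 + 3*t - 5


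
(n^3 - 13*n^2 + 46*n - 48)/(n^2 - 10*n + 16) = n - 3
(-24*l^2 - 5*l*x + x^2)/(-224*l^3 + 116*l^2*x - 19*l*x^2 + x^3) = (3*l + x)/(28*l^2 - 11*l*x + x^2)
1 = 1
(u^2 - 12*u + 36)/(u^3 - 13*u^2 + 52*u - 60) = (u - 6)/(u^2 - 7*u + 10)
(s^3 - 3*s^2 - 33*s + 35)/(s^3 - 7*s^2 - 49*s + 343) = (s^2 + 4*s - 5)/(s^2 - 49)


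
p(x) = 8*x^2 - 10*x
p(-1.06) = 19.59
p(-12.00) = 1272.00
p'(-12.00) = -202.00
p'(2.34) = 27.44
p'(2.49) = 29.84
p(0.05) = -0.48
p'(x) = 16*x - 10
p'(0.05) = -9.20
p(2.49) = 24.70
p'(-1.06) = -26.96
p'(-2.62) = -51.92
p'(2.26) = 26.16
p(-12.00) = 1272.00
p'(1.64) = 16.24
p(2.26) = 18.26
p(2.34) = 20.40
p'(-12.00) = -202.00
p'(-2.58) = -51.28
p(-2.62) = 81.12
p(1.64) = 5.12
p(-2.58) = 79.05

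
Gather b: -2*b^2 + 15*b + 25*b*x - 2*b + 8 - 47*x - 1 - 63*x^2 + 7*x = -2*b^2 + b*(25*x + 13) - 63*x^2 - 40*x + 7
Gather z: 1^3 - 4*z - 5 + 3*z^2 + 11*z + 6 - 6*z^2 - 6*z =-3*z^2 + z + 2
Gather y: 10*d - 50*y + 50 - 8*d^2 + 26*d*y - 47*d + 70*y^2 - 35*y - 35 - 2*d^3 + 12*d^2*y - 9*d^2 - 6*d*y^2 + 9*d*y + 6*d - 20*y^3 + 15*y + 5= -2*d^3 - 17*d^2 - 31*d - 20*y^3 + y^2*(70 - 6*d) + y*(12*d^2 + 35*d - 70) + 20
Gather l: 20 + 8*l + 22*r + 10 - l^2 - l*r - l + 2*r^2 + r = -l^2 + l*(7 - r) + 2*r^2 + 23*r + 30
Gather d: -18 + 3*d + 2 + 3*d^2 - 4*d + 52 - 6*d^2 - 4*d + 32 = -3*d^2 - 5*d + 68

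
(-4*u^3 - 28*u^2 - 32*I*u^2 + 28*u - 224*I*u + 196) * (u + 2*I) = -4*u^4 - 28*u^3 - 40*I*u^3 + 92*u^2 - 280*I*u^2 + 644*u + 56*I*u + 392*I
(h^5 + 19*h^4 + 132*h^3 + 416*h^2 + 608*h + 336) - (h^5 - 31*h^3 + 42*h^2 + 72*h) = 19*h^4 + 163*h^3 + 374*h^2 + 536*h + 336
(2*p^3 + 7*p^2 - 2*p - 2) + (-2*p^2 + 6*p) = 2*p^3 + 5*p^2 + 4*p - 2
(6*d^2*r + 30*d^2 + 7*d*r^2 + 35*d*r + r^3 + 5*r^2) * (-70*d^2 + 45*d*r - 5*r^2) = -420*d^4*r - 2100*d^4 - 220*d^3*r^2 - 1100*d^3*r + 215*d^2*r^3 + 1075*d^2*r^2 + 10*d*r^4 + 50*d*r^3 - 5*r^5 - 25*r^4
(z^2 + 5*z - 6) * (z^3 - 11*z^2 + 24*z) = z^5 - 6*z^4 - 37*z^3 + 186*z^2 - 144*z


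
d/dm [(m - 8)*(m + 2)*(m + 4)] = 3*m^2 - 4*m - 40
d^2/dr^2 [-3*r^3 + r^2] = 2 - 18*r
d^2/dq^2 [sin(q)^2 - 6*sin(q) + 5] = 6*sin(q) + 2*cos(2*q)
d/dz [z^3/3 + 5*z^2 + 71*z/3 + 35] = z^2 + 10*z + 71/3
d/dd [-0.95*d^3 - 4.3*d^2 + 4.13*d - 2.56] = -2.85*d^2 - 8.6*d + 4.13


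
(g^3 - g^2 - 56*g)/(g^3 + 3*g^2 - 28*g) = (g - 8)/(g - 4)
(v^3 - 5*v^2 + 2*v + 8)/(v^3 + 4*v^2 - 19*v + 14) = (v^2 - 3*v - 4)/(v^2 + 6*v - 7)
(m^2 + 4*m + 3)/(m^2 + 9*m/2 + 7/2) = 2*(m + 3)/(2*m + 7)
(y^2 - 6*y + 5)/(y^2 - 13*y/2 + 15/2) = 2*(y - 1)/(2*y - 3)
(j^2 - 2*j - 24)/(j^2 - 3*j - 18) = (j + 4)/(j + 3)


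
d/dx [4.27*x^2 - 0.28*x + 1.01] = 8.54*x - 0.28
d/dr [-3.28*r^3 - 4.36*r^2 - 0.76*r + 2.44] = -9.84*r^2 - 8.72*r - 0.76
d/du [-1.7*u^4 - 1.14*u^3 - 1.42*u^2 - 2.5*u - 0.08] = -6.8*u^3 - 3.42*u^2 - 2.84*u - 2.5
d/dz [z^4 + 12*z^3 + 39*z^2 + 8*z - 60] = 4*z^3 + 36*z^2 + 78*z + 8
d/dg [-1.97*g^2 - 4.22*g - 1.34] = -3.94*g - 4.22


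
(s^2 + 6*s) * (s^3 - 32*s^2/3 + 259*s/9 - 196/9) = s^5 - 14*s^4/3 - 317*s^3/9 + 1358*s^2/9 - 392*s/3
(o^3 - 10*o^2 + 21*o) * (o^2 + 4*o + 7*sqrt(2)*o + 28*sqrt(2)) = o^5 - 6*o^4 + 7*sqrt(2)*o^4 - 42*sqrt(2)*o^3 - 19*o^3 - 133*sqrt(2)*o^2 + 84*o^2 + 588*sqrt(2)*o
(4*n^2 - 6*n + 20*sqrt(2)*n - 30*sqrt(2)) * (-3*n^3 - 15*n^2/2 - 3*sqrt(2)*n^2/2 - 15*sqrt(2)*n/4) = -12*n^5 - 66*sqrt(2)*n^4 - 12*n^4 - 66*sqrt(2)*n^3 - 15*n^3 - 60*n^2 + 495*sqrt(2)*n^2/2 + 225*n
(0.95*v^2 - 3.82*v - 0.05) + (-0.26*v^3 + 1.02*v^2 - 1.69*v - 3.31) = -0.26*v^3 + 1.97*v^2 - 5.51*v - 3.36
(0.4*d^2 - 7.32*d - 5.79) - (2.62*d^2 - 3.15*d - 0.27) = -2.22*d^2 - 4.17*d - 5.52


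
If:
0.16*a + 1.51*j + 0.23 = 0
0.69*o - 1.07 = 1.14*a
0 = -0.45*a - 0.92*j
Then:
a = 0.40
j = -0.19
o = 2.21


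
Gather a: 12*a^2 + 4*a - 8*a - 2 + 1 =12*a^2 - 4*a - 1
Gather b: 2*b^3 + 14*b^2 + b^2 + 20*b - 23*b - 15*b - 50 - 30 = 2*b^3 + 15*b^2 - 18*b - 80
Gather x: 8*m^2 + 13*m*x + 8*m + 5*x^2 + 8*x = 8*m^2 + 8*m + 5*x^2 + x*(13*m + 8)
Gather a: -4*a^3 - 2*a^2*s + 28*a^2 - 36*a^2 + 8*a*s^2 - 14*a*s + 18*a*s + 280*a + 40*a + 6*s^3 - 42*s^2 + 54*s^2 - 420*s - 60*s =-4*a^3 + a^2*(-2*s - 8) + a*(8*s^2 + 4*s + 320) + 6*s^3 + 12*s^2 - 480*s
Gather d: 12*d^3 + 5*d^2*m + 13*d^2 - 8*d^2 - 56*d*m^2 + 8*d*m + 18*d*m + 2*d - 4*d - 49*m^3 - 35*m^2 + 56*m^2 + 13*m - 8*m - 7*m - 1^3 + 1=12*d^3 + d^2*(5*m + 5) + d*(-56*m^2 + 26*m - 2) - 49*m^3 + 21*m^2 - 2*m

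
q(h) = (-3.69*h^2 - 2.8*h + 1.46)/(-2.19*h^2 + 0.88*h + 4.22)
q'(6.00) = -0.10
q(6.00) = 2.14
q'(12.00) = -0.02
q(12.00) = 1.87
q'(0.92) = -4.34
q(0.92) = -1.33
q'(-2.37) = -0.07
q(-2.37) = 1.24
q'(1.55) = -711.34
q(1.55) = -36.42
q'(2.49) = -2.59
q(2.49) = 3.96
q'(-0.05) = -0.68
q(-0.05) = 0.38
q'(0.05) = -0.79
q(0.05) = 0.31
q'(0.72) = -2.59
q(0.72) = -0.66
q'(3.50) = -0.56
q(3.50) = 2.74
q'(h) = (-7.38*h - 2.8)/(-2.19*h^2 + 0.88*h + 4.22) + (4.38*h - 0.88)*(-3.69*h^2 - 2.8*h + 1.46)/(-2.19*h^2 + 0.88*h + 4.22)^2 = (-9.3792*h^2 - 24.7488*h - 13.1008)/(4.7961*h^4 - 3.8544*h^3 - 17.7092*h^2 + 7.4272*h + 17.8084)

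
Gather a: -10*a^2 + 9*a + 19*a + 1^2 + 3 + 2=-10*a^2 + 28*a + 6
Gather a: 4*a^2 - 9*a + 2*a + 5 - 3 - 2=4*a^2 - 7*a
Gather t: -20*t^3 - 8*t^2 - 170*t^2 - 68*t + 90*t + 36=-20*t^3 - 178*t^2 + 22*t + 36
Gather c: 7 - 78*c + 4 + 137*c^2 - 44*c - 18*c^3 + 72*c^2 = -18*c^3 + 209*c^2 - 122*c + 11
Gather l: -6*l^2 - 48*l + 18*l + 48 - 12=-6*l^2 - 30*l + 36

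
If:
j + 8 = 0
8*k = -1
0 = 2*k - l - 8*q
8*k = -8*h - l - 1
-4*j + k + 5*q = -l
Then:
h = 1015/96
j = -8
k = -1/8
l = -1015/12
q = 253/24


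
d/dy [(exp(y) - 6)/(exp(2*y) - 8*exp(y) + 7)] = (-2*(exp(y) - 6)*(exp(y) - 4) + exp(2*y) - 8*exp(y) + 7)*exp(y)/(exp(2*y) - 8*exp(y) + 7)^2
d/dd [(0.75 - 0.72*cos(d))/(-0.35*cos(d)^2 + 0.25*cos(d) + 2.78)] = (0.252*cos(d)^2 - 0.525*cos(d) + 2.1891)*sin(d)/(0.1225*cos(d)^4 - 0.175*cos(d)^3 - 1.8835*cos(d)^2 + 1.39*cos(d) + 7.7284)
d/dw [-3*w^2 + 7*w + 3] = 7 - 6*w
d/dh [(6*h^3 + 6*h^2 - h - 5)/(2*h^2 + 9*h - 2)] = (12*h^4 + 108*h^3 + 20*h^2 - 4*h + 47)/(4*h^4 + 36*h^3 + 73*h^2 - 36*h + 4)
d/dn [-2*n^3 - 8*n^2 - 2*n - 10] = -6*n^2 - 16*n - 2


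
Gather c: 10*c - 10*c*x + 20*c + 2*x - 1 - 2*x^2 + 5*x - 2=c*(30 - 10*x) - 2*x^2 + 7*x - 3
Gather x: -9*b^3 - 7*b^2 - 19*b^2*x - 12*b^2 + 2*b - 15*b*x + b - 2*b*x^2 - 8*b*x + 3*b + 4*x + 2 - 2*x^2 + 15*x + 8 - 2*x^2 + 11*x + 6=-9*b^3 - 19*b^2 + 6*b + x^2*(-2*b - 4) + x*(-19*b^2 - 23*b + 30) + 16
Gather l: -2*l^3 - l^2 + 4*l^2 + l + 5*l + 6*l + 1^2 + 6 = -2*l^3 + 3*l^2 + 12*l + 7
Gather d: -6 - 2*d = -2*d - 6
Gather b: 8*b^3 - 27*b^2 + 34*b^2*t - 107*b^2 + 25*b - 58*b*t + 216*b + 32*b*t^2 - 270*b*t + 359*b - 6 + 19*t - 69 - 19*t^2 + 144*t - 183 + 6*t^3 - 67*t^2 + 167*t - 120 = 8*b^3 + b^2*(34*t - 134) + b*(32*t^2 - 328*t + 600) + 6*t^3 - 86*t^2 + 330*t - 378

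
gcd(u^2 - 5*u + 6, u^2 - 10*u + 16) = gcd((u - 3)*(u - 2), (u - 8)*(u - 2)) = u - 2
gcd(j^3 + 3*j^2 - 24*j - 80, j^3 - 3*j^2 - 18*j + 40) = j^2 - j - 20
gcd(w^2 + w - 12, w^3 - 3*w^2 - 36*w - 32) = w + 4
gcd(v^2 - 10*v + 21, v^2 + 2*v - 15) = v - 3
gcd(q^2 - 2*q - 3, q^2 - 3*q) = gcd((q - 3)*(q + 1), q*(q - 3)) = q - 3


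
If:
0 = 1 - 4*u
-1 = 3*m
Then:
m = -1/3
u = 1/4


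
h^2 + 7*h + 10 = (h + 2)*(h + 5)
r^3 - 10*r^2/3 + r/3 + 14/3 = (r - 7/3)*(r - 2)*(r + 1)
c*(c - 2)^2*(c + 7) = c^4 + 3*c^3 - 24*c^2 + 28*c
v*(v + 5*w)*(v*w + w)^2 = v^4*w^2 + 5*v^3*w^3 + 2*v^3*w^2 + 10*v^2*w^3 + v^2*w^2 + 5*v*w^3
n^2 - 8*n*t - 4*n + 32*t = (n - 4)*(n - 8*t)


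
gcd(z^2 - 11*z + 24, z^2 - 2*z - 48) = z - 8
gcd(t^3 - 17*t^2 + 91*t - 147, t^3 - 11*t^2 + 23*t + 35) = t - 7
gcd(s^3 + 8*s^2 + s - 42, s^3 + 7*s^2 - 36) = s^2 + s - 6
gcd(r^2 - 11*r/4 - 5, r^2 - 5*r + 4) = r - 4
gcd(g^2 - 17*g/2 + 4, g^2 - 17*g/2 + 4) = g^2 - 17*g/2 + 4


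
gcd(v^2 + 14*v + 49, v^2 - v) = 1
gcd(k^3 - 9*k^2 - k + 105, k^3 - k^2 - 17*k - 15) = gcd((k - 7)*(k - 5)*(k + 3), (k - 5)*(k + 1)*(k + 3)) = k^2 - 2*k - 15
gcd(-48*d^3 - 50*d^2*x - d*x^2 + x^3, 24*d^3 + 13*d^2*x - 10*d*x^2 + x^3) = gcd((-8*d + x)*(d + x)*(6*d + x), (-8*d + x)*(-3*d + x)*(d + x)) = -8*d^2 - 7*d*x + x^2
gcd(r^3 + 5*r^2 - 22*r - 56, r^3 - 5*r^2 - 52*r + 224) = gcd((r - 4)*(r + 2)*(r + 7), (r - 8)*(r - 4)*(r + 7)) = r^2 + 3*r - 28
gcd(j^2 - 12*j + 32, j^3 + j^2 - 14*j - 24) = j - 4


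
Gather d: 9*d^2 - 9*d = 9*d^2 - 9*d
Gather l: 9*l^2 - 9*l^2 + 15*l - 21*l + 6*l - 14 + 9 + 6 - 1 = 0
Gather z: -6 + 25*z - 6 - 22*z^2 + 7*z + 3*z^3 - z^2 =3*z^3 - 23*z^2 + 32*z - 12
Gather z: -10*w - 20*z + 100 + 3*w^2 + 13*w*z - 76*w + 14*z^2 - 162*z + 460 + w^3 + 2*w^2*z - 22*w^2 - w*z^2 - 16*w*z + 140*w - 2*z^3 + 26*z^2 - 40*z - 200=w^3 - 19*w^2 + 54*w - 2*z^3 + z^2*(40 - w) + z*(2*w^2 - 3*w - 222) + 360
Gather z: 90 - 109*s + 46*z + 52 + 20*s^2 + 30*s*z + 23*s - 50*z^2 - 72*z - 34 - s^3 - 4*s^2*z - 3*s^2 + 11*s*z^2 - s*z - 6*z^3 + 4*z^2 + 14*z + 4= -s^3 + 17*s^2 - 86*s - 6*z^3 + z^2*(11*s - 46) + z*(-4*s^2 + 29*s - 12) + 112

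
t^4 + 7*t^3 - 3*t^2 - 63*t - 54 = (t - 3)*(t + 1)*(t + 3)*(t + 6)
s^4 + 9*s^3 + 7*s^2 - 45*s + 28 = (s - 1)^2*(s + 4)*(s + 7)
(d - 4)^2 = d^2 - 8*d + 16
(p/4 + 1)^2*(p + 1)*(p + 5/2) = p^4/16 + 23*p^3/32 + 93*p^2/32 + 19*p/4 + 5/2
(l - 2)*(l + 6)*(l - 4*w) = l^3 - 4*l^2*w + 4*l^2 - 16*l*w - 12*l + 48*w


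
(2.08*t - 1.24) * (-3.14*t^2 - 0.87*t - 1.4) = -6.5312*t^3 + 2.084*t^2 - 1.8332*t + 1.736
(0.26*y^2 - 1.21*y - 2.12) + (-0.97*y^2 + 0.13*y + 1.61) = -0.71*y^2 - 1.08*y - 0.51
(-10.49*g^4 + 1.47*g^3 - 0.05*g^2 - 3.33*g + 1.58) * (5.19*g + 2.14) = -54.4431*g^5 - 14.8193*g^4 + 2.8863*g^3 - 17.3897*g^2 + 1.074*g + 3.3812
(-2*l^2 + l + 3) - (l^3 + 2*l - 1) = -l^3 - 2*l^2 - l + 4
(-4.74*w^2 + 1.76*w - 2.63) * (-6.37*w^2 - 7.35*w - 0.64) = 30.1938*w^4 + 23.6278*w^3 + 6.8507*w^2 + 18.2041*w + 1.6832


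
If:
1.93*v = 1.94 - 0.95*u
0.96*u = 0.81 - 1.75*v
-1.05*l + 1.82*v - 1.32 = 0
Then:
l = 8.70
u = -9.63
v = 5.74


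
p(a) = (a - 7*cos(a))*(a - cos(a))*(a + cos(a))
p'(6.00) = -41.80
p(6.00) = -25.30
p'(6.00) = -41.80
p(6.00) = -25.30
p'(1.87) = 38.71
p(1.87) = 13.41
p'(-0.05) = 0.76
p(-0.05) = 7.01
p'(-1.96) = -22.49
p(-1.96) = 2.57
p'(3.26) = 70.64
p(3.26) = 98.45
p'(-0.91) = 12.48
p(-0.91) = -2.35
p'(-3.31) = -3.26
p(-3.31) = 35.85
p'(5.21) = -120.74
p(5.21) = 50.30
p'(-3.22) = -10.28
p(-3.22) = 35.23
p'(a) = (1 - sin(a))*(a - 7*cos(a))*(a - cos(a)) + (a - 7*cos(a))*(a + cos(a))*(sin(a) + 1) + (a - cos(a))*(a + cos(a))*(7*sin(a) + 1)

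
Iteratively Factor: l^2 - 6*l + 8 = (l - 2)*(l - 4)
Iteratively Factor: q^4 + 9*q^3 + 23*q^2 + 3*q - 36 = (q + 4)*(q^3 + 5*q^2 + 3*q - 9) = (q + 3)*(q + 4)*(q^2 + 2*q - 3) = (q + 3)^2*(q + 4)*(q - 1)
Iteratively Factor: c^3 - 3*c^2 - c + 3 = (c - 1)*(c^2 - 2*c - 3) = (c - 3)*(c - 1)*(c + 1)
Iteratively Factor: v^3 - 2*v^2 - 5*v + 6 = (v - 1)*(v^2 - v - 6) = (v - 3)*(v - 1)*(v + 2)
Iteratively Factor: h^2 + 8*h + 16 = (h + 4)*(h + 4)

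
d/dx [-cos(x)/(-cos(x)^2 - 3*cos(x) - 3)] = (cos(x)^2 - 3)*sin(x)/(cos(x)^2 + 3*cos(x) + 3)^2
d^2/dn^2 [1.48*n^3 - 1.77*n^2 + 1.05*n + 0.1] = 8.88*n - 3.54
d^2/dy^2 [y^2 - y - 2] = 2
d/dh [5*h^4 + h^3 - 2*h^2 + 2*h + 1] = 20*h^3 + 3*h^2 - 4*h + 2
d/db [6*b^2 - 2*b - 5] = 12*b - 2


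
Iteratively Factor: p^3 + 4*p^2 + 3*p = (p)*(p^2 + 4*p + 3) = p*(p + 3)*(p + 1)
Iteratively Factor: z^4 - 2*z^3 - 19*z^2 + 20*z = (z - 5)*(z^3 + 3*z^2 - 4*z) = (z - 5)*(z - 1)*(z^2 + 4*z) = (z - 5)*(z - 1)*(z + 4)*(z)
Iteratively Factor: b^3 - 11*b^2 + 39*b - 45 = (b - 3)*(b^2 - 8*b + 15) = (b - 3)^2*(b - 5)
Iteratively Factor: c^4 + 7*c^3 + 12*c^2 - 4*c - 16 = (c + 4)*(c^3 + 3*c^2 - 4) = (c - 1)*(c + 4)*(c^2 + 4*c + 4) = (c - 1)*(c + 2)*(c + 4)*(c + 2)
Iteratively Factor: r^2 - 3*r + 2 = (r - 2)*(r - 1)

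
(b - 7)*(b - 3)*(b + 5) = b^3 - 5*b^2 - 29*b + 105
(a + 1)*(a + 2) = a^2 + 3*a + 2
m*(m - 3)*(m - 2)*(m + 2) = m^4 - 3*m^3 - 4*m^2 + 12*m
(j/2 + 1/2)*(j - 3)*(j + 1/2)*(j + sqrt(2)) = j^4/2 - 3*j^3/4 + sqrt(2)*j^3/2 - 2*j^2 - 3*sqrt(2)*j^2/4 - 2*sqrt(2)*j - 3*j/4 - 3*sqrt(2)/4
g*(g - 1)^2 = g^3 - 2*g^2 + g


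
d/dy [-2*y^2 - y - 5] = -4*y - 1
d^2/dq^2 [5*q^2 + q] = 10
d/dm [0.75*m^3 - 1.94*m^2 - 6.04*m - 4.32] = 2.25*m^2 - 3.88*m - 6.04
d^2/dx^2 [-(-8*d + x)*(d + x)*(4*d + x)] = 6*d - 6*x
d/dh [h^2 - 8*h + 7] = 2*h - 8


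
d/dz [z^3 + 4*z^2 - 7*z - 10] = 3*z^2 + 8*z - 7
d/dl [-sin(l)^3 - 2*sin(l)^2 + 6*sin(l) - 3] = (-3*sin(l)^2 - 4*sin(l) + 6)*cos(l)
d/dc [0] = 0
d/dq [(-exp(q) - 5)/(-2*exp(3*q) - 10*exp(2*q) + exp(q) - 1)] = (-(exp(q) + 5)*(6*exp(2*q) + 20*exp(q) - 1) + 2*exp(3*q) + 10*exp(2*q) - exp(q) + 1)*exp(q)/(2*exp(3*q) + 10*exp(2*q) - exp(q) + 1)^2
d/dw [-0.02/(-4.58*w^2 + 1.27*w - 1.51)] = (0.0254 - 0.1832*w)/(4.58*w^2 - 1.27*w + 1.51)^2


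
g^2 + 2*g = g*(g + 2)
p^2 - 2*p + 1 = (p - 1)^2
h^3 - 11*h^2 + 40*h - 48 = (h - 4)^2*(h - 3)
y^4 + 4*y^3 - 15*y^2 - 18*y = y*(y - 3)*(y + 1)*(y + 6)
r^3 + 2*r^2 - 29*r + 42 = (r - 3)*(r - 2)*(r + 7)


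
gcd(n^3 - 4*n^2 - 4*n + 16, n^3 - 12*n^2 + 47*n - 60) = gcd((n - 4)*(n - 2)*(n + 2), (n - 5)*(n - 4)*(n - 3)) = n - 4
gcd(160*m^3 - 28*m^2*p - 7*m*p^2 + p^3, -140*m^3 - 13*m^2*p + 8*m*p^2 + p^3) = -20*m^2 + m*p + p^2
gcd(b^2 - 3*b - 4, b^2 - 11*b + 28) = b - 4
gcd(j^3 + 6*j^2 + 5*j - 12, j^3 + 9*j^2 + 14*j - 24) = j^2 + 3*j - 4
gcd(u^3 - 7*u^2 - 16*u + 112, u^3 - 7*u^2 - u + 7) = u - 7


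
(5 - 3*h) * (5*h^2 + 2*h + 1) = -15*h^3 + 19*h^2 + 7*h + 5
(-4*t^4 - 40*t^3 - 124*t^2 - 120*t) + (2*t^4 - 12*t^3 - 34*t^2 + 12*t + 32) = -2*t^4 - 52*t^3 - 158*t^2 - 108*t + 32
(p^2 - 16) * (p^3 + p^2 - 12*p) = p^5 + p^4 - 28*p^3 - 16*p^2 + 192*p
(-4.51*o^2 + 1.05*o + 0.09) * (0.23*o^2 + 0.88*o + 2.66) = -1.0373*o^4 - 3.7273*o^3 - 11.0519*o^2 + 2.8722*o + 0.2394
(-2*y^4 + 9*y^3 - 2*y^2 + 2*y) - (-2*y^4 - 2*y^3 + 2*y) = 11*y^3 - 2*y^2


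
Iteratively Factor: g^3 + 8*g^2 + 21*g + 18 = (g + 3)*(g^2 + 5*g + 6) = (g + 3)^2*(g + 2)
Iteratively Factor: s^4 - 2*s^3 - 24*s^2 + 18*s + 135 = (s - 3)*(s^3 + s^2 - 21*s - 45) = (s - 3)*(s + 3)*(s^2 - 2*s - 15) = (s - 5)*(s - 3)*(s + 3)*(s + 3)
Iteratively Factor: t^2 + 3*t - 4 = (t - 1)*(t + 4)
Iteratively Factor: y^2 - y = (y - 1)*(y)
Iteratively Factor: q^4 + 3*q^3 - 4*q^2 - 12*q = (q - 2)*(q^3 + 5*q^2 + 6*q) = q*(q - 2)*(q^2 + 5*q + 6) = q*(q - 2)*(q + 2)*(q + 3)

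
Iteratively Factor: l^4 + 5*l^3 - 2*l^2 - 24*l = (l - 2)*(l^3 + 7*l^2 + 12*l) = l*(l - 2)*(l^2 + 7*l + 12) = l*(l - 2)*(l + 4)*(l + 3)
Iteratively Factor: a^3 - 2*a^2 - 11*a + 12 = (a + 3)*(a^2 - 5*a + 4) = (a - 4)*(a + 3)*(a - 1)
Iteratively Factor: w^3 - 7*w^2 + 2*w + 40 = (w + 2)*(w^2 - 9*w + 20) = (w - 5)*(w + 2)*(w - 4)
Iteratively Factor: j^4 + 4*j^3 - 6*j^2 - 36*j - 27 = (j + 3)*(j^3 + j^2 - 9*j - 9) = (j + 1)*(j + 3)*(j^2 - 9) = (j + 1)*(j + 3)^2*(j - 3)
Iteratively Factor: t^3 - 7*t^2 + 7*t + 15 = (t + 1)*(t^2 - 8*t + 15) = (t - 3)*(t + 1)*(t - 5)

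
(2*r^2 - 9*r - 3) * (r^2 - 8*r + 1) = 2*r^4 - 25*r^3 + 71*r^2 + 15*r - 3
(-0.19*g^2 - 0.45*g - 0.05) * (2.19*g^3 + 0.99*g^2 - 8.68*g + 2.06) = -0.4161*g^5 - 1.1736*g^4 + 1.0942*g^3 + 3.4651*g^2 - 0.493*g - 0.103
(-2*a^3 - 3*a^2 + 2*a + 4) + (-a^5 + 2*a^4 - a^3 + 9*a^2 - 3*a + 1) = -a^5 + 2*a^4 - 3*a^3 + 6*a^2 - a + 5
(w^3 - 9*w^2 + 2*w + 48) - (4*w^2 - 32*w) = w^3 - 13*w^2 + 34*w + 48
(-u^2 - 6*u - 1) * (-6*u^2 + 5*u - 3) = 6*u^4 + 31*u^3 - 21*u^2 + 13*u + 3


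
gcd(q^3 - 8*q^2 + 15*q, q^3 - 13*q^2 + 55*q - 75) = q^2 - 8*q + 15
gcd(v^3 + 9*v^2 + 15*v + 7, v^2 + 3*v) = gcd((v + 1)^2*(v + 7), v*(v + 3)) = 1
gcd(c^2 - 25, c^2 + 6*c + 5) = c + 5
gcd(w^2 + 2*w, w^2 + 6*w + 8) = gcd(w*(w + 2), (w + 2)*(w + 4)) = w + 2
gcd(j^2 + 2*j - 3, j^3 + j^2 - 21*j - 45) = j + 3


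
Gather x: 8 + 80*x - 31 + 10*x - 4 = 90*x - 27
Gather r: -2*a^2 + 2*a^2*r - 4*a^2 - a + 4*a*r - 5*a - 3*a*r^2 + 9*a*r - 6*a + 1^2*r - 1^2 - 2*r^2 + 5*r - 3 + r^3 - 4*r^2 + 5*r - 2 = -6*a^2 - 12*a + r^3 + r^2*(-3*a - 6) + r*(2*a^2 + 13*a + 11) - 6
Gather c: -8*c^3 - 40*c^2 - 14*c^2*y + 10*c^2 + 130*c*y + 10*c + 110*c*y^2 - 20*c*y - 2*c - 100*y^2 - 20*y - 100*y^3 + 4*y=-8*c^3 + c^2*(-14*y - 30) + c*(110*y^2 + 110*y + 8) - 100*y^3 - 100*y^2 - 16*y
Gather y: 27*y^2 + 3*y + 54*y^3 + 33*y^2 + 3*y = 54*y^3 + 60*y^2 + 6*y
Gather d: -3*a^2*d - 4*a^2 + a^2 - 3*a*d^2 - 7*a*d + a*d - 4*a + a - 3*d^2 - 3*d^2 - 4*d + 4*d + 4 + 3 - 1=-3*a^2 - 3*a + d^2*(-3*a - 6) + d*(-3*a^2 - 6*a) + 6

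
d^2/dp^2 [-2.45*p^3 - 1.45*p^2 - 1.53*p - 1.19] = -14.7*p - 2.9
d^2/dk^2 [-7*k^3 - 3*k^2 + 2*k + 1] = -42*k - 6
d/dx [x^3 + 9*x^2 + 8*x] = 3*x^2 + 18*x + 8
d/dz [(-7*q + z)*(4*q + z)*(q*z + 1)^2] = (q*z + 1)*(-2*q*(4*q + z)*(7*q - z) + (-7*q + z)*(q*z + 1) + (4*q + z)*(q*z + 1))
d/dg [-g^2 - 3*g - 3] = -2*g - 3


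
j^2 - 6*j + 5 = (j - 5)*(j - 1)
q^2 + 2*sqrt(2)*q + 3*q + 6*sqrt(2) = (q + 3)*(q + 2*sqrt(2))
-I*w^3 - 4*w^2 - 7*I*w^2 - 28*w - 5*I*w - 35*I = (w + 7)*(w - 5*I)*(-I*w + 1)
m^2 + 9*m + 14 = (m + 2)*(m + 7)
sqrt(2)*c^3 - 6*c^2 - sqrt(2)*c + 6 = (c - 1)*(c - 3*sqrt(2))*(sqrt(2)*c + sqrt(2))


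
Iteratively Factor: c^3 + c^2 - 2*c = (c + 2)*(c^2 - c) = (c - 1)*(c + 2)*(c)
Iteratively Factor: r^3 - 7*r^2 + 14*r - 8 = (r - 4)*(r^2 - 3*r + 2) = (r - 4)*(r - 2)*(r - 1)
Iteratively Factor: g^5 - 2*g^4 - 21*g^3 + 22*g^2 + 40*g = (g)*(g^4 - 2*g^3 - 21*g^2 + 22*g + 40) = g*(g + 1)*(g^3 - 3*g^2 - 18*g + 40) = g*(g - 5)*(g + 1)*(g^2 + 2*g - 8) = g*(g - 5)*(g + 1)*(g + 4)*(g - 2)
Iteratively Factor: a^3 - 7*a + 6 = (a + 3)*(a^2 - 3*a + 2) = (a - 1)*(a + 3)*(a - 2)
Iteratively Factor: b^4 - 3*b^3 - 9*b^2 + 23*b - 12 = (b - 1)*(b^3 - 2*b^2 - 11*b + 12) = (b - 1)^2*(b^2 - b - 12) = (b - 4)*(b - 1)^2*(b + 3)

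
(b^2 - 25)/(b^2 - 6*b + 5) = (b + 5)/(b - 1)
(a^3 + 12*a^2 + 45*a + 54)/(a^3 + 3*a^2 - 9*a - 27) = (a + 6)/(a - 3)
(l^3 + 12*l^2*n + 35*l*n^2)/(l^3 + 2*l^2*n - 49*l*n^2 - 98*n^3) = l*(l + 5*n)/(l^2 - 5*l*n - 14*n^2)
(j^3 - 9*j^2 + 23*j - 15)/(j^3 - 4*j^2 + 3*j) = (j - 5)/j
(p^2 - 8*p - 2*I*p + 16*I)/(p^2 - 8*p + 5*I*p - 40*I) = (p - 2*I)/(p + 5*I)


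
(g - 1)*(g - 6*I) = g^2 - g - 6*I*g + 6*I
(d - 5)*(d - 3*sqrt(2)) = d^2 - 5*d - 3*sqrt(2)*d + 15*sqrt(2)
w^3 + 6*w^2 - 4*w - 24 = (w - 2)*(w + 2)*(w + 6)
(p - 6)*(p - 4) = p^2 - 10*p + 24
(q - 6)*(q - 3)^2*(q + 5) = q^4 - 7*q^3 - 15*q^2 + 171*q - 270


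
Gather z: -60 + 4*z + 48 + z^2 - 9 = z^2 + 4*z - 21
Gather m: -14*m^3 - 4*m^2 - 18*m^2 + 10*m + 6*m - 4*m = -14*m^3 - 22*m^2 + 12*m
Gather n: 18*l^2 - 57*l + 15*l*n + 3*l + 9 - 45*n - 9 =18*l^2 - 54*l + n*(15*l - 45)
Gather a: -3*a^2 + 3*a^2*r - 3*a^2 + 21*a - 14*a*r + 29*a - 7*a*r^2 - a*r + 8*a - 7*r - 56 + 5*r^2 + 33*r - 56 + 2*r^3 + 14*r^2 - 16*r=a^2*(3*r - 6) + a*(-7*r^2 - 15*r + 58) + 2*r^3 + 19*r^2 + 10*r - 112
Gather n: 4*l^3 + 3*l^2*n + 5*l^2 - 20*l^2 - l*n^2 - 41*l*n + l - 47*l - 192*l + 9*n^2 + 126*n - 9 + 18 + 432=4*l^3 - 15*l^2 - 238*l + n^2*(9 - l) + n*(3*l^2 - 41*l + 126) + 441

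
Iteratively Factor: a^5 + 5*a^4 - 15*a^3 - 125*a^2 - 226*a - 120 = (a + 1)*(a^4 + 4*a^3 - 19*a^2 - 106*a - 120) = (a + 1)*(a + 2)*(a^3 + 2*a^2 - 23*a - 60) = (a + 1)*(a + 2)*(a + 4)*(a^2 - 2*a - 15) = (a - 5)*(a + 1)*(a + 2)*(a + 4)*(a + 3)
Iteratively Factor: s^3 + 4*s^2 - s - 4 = (s + 4)*(s^2 - 1) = (s - 1)*(s + 4)*(s + 1)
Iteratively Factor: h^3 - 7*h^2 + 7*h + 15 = (h + 1)*(h^2 - 8*h + 15) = (h - 5)*(h + 1)*(h - 3)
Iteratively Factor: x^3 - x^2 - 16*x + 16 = (x - 1)*(x^2 - 16) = (x - 1)*(x + 4)*(x - 4)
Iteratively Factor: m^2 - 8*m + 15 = (m - 5)*(m - 3)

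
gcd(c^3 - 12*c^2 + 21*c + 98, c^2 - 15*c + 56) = c - 7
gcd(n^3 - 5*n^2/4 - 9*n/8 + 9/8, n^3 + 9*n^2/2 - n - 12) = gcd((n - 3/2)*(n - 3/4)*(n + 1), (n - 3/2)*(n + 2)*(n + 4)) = n - 3/2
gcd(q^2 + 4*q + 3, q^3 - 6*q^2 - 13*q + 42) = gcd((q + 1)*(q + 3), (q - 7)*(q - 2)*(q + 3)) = q + 3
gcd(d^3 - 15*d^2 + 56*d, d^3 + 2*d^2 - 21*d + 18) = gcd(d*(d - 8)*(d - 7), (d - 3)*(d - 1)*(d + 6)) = 1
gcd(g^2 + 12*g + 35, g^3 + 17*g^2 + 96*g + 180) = g + 5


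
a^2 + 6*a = a*(a + 6)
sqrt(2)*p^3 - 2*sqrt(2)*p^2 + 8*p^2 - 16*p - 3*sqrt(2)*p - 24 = (p - 3)*(p + 4*sqrt(2))*(sqrt(2)*p + sqrt(2))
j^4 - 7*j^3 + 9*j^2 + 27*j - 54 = (j - 3)^3*(j + 2)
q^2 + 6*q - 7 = (q - 1)*(q + 7)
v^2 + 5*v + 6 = (v + 2)*(v + 3)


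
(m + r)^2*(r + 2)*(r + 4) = m^2*r^2 + 6*m^2*r + 8*m^2 + 2*m*r^3 + 12*m*r^2 + 16*m*r + r^4 + 6*r^3 + 8*r^2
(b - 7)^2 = b^2 - 14*b + 49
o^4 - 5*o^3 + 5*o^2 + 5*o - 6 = (o - 3)*(o - 2)*(o - 1)*(o + 1)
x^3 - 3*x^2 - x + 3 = (x - 3)*(x - 1)*(x + 1)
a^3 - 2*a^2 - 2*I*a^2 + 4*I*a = a*(a - 2)*(a - 2*I)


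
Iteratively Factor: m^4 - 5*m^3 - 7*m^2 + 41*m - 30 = (m - 2)*(m^3 - 3*m^2 - 13*m + 15) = (m - 5)*(m - 2)*(m^2 + 2*m - 3) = (m - 5)*(m - 2)*(m + 3)*(m - 1)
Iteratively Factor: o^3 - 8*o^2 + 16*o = (o - 4)*(o^2 - 4*o) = o*(o - 4)*(o - 4)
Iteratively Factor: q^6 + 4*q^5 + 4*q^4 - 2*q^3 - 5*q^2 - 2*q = (q + 2)*(q^5 + 2*q^4 - 2*q^2 - q) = (q + 1)*(q + 2)*(q^4 + q^3 - q^2 - q) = (q + 1)^2*(q + 2)*(q^3 - q) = (q + 1)^3*(q + 2)*(q^2 - q) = (q - 1)*(q + 1)^3*(q + 2)*(q)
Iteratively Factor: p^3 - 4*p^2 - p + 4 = (p - 4)*(p^2 - 1) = (p - 4)*(p + 1)*(p - 1)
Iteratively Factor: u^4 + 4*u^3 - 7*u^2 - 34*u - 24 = (u + 1)*(u^3 + 3*u^2 - 10*u - 24) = (u - 3)*(u + 1)*(u^2 + 6*u + 8) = (u - 3)*(u + 1)*(u + 2)*(u + 4)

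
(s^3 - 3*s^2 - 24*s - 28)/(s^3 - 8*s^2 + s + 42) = (s + 2)/(s - 3)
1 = 1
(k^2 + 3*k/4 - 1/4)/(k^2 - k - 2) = (k - 1/4)/(k - 2)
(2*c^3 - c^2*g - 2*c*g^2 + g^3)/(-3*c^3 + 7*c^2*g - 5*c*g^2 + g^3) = (-2*c^2 - c*g + g^2)/(3*c^2 - 4*c*g + g^2)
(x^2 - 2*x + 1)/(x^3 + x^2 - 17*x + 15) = (x - 1)/(x^2 + 2*x - 15)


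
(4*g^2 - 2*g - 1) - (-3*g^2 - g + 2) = 7*g^2 - g - 3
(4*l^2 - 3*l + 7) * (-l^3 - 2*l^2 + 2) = -4*l^5 - 5*l^4 - l^3 - 6*l^2 - 6*l + 14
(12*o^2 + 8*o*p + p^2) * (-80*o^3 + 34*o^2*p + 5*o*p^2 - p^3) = -960*o^5 - 232*o^4*p + 252*o^3*p^2 + 62*o^2*p^3 - 3*o*p^4 - p^5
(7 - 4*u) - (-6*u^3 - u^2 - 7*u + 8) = 6*u^3 + u^2 + 3*u - 1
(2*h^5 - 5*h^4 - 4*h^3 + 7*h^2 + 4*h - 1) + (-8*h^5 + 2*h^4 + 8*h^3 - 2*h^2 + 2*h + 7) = -6*h^5 - 3*h^4 + 4*h^3 + 5*h^2 + 6*h + 6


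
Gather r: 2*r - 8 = 2*r - 8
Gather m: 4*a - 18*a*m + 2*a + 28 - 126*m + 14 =6*a + m*(-18*a - 126) + 42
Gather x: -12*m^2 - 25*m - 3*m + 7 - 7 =-12*m^2 - 28*m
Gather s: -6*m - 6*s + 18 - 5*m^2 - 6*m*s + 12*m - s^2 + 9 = -5*m^2 + 6*m - s^2 + s*(-6*m - 6) + 27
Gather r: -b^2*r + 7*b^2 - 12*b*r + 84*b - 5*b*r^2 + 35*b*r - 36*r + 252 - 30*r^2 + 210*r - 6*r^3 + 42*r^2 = 7*b^2 + 84*b - 6*r^3 + r^2*(12 - 5*b) + r*(-b^2 + 23*b + 174) + 252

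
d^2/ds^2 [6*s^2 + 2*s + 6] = 12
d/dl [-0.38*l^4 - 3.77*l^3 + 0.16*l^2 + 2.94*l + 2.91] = -1.52*l^3 - 11.31*l^2 + 0.32*l + 2.94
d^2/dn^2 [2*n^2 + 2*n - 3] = 4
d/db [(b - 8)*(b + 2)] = 2*b - 6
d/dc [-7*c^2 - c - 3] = -14*c - 1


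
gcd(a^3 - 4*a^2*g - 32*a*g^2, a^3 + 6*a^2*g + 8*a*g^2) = a^2 + 4*a*g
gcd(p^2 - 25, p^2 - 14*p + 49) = 1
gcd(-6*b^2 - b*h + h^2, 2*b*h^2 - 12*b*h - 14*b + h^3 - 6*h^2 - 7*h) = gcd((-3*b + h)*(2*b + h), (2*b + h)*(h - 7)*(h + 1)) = 2*b + h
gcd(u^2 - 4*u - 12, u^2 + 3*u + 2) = u + 2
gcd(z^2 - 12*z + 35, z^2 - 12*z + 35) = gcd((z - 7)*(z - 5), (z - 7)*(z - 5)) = z^2 - 12*z + 35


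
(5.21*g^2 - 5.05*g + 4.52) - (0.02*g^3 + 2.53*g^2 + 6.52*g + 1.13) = -0.02*g^3 + 2.68*g^2 - 11.57*g + 3.39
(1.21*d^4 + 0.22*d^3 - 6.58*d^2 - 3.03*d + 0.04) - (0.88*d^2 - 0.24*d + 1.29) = 1.21*d^4 + 0.22*d^3 - 7.46*d^2 - 2.79*d - 1.25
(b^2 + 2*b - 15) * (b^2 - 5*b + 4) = b^4 - 3*b^3 - 21*b^2 + 83*b - 60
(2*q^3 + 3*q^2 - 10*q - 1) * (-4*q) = -8*q^4 - 12*q^3 + 40*q^2 + 4*q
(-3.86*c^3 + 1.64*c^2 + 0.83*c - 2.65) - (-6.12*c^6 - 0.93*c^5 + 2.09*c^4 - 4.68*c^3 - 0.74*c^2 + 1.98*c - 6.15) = 6.12*c^6 + 0.93*c^5 - 2.09*c^4 + 0.82*c^3 + 2.38*c^2 - 1.15*c + 3.5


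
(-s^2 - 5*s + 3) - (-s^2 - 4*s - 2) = 5 - s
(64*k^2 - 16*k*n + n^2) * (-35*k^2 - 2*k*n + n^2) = -2240*k^4 + 432*k^3*n + 61*k^2*n^2 - 18*k*n^3 + n^4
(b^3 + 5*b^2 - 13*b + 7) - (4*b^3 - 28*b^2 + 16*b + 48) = -3*b^3 + 33*b^2 - 29*b - 41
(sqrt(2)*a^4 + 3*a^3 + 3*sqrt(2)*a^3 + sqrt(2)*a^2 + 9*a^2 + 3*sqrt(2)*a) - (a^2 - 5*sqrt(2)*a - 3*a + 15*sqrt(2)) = sqrt(2)*a^4 + 3*a^3 + 3*sqrt(2)*a^3 + sqrt(2)*a^2 + 8*a^2 + 3*a + 8*sqrt(2)*a - 15*sqrt(2)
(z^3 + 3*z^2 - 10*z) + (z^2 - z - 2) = z^3 + 4*z^2 - 11*z - 2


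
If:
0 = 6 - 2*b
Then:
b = 3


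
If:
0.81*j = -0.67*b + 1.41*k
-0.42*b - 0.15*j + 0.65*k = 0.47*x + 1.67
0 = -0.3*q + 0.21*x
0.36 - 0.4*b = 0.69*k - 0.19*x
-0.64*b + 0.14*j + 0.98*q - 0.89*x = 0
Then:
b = 0.97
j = -3.48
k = -1.54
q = -3.81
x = -5.44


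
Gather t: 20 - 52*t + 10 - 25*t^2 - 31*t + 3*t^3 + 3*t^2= 3*t^3 - 22*t^2 - 83*t + 30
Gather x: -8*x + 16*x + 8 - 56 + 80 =8*x + 32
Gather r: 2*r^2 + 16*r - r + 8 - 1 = 2*r^2 + 15*r + 7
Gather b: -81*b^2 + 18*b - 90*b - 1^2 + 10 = -81*b^2 - 72*b + 9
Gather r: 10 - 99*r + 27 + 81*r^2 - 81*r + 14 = 81*r^2 - 180*r + 51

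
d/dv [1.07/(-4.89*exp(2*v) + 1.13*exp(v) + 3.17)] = (10.4646*exp(v) - 1.2091)*exp(v)/(-4.89*exp(2*v) + 1.13*exp(v) + 3.17)^2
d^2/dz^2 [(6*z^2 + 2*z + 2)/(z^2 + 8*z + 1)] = 4*(-23*z^3 - 6*z^2 + 21*z + 58)/(z^6 + 24*z^5 + 195*z^4 + 560*z^3 + 195*z^2 + 24*z + 1)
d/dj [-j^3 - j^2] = j*(-3*j - 2)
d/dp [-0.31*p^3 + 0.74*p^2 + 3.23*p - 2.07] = -0.93*p^2 + 1.48*p + 3.23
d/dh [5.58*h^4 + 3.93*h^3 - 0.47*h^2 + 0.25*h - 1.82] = 22.32*h^3 + 11.79*h^2 - 0.94*h + 0.25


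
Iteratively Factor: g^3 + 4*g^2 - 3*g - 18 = (g + 3)*(g^2 + g - 6) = (g - 2)*(g + 3)*(g + 3)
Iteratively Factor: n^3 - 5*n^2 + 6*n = (n - 3)*(n^2 - 2*n) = (n - 3)*(n - 2)*(n)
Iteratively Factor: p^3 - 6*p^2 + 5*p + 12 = (p - 3)*(p^2 - 3*p - 4) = (p - 3)*(p + 1)*(p - 4)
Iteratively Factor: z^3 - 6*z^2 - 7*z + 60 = (z - 5)*(z^2 - z - 12) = (z - 5)*(z - 4)*(z + 3)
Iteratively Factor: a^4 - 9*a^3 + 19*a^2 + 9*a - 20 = (a - 1)*(a^3 - 8*a^2 + 11*a + 20) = (a - 1)*(a + 1)*(a^2 - 9*a + 20) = (a - 4)*(a - 1)*(a + 1)*(a - 5)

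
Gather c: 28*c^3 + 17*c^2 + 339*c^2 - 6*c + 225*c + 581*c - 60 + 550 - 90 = 28*c^3 + 356*c^2 + 800*c + 400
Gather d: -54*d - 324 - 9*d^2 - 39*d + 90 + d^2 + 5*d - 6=-8*d^2 - 88*d - 240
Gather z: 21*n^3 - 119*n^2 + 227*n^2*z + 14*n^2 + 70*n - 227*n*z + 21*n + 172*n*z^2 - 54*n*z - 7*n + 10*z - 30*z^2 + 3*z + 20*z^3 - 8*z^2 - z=21*n^3 - 105*n^2 + 84*n + 20*z^3 + z^2*(172*n - 38) + z*(227*n^2 - 281*n + 12)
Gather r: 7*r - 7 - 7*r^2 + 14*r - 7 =-7*r^2 + 21*r - 14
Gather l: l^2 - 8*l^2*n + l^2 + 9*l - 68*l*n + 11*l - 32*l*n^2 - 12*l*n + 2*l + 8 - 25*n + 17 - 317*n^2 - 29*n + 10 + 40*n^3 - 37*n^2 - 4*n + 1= l^2*(2 - 8*n) + l*(-32*n^2 - 80*n + 22) + 40*n^3 - 354*n^2 - 58*n + 36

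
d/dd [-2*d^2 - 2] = -4*d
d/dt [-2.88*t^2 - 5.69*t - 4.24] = -5.76*t - 5.69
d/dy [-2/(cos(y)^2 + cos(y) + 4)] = -2*(2*cos(y) + 1)*sin(y)/(cos(y)^2 + cos(y) + 4)^2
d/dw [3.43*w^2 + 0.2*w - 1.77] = 6.86*w + 0.2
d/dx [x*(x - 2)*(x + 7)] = 3*x^2 + 10*x - 14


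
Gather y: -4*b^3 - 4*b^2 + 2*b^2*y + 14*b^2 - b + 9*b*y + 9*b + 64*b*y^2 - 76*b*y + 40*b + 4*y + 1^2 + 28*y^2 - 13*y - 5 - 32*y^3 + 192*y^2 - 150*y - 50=-4*b^3 + 10*b^2 + 48*b - 32*y^3 + y^2*(64*b + 220) + y*(2*b^2 - 67*b - 159) - 54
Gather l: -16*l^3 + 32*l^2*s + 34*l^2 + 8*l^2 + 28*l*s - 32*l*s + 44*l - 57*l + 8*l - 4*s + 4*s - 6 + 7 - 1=-16*l^3 + l^2*(32*s + 42) + l*(-4*s - 5)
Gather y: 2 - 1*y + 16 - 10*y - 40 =-11*y - 22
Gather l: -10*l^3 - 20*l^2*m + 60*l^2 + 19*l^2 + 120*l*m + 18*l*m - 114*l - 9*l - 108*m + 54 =-10*l^3 + l^2*(79 - 20*m) + l*(138*m - 123) - 108*m + 54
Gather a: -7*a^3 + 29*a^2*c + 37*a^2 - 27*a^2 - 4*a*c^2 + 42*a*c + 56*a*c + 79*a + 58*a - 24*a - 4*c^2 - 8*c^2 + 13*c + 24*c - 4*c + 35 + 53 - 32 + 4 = -7*a^3 + a^2*(29*c + 10) + a*(-4*c^2 + 98*c + 113) - 12*c^2 + 33*c + 60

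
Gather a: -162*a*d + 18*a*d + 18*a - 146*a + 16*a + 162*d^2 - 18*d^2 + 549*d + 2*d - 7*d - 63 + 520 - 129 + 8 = a*(-144*d - 112) + 144*d^2 + 544*d + 336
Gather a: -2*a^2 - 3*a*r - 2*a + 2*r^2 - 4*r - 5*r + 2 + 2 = -2*a^2 + a*(-3*r - 2) + 2*r^2 - 9*r + 4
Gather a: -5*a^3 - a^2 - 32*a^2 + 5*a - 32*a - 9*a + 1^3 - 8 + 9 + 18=-5*a^3 - 33*a^2 - 36*a + 20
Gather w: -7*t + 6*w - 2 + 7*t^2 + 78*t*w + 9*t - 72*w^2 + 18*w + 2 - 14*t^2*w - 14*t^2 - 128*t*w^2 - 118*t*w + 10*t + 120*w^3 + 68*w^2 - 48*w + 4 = -7*t^2 + 12*t + 120*w^3 + w^2*(-128*t - 4) + w*(-14*t^2 - 40*t - 24) + 4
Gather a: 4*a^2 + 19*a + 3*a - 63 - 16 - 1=4*a^2 + 22*a - 80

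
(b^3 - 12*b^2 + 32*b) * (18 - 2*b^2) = -2*b^5 + 24*b^4 - 46*b^3 - 216*b^2 + 576*b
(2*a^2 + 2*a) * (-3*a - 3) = -6*a^3 - 12*a^2 - 6*a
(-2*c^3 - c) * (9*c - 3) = -18*c^4 + 6*c^3 - 9*c^2 + 3*c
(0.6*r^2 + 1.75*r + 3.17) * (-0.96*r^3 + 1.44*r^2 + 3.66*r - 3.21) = -0.576*r^5 - 0.816*r^4 + 1.6728*r^3 + 9.0438*r^2 + 5.9847*r - 10.1757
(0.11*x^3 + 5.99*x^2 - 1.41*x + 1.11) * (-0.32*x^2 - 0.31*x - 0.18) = -0.0352*x^5 - 1.9509*x^4 - 1.4255*x^3 - 0.9963*x^2 - 0.0903*x - 0.1998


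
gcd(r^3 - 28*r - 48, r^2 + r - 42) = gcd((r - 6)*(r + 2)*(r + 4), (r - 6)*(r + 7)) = r - 6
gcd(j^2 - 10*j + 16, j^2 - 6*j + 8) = j - 2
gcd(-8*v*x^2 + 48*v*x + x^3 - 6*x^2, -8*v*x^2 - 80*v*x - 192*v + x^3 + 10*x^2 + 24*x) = -8*v + x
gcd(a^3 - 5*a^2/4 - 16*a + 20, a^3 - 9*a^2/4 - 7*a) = a - 4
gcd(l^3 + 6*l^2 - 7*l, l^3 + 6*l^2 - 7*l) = l^3 + 6*l^2 - 7*l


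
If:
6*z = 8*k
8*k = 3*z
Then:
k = 0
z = 0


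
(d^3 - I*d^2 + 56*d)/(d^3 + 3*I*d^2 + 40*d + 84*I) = d*(d - 8*I)/(d^2 - 4*I*d + 12)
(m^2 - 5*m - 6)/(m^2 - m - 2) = (m - 6)/(m - 2)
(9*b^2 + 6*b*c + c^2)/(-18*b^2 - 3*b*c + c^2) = (-3*b - c)/(6*b - c)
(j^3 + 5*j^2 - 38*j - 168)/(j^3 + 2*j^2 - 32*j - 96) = (j + 7)/(j + 4)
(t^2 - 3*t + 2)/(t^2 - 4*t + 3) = (t - 2)/(t - 3)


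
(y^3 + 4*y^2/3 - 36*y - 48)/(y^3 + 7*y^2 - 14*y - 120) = (y^2 - 14*y/3 - 8)/(y^2 + y - 20)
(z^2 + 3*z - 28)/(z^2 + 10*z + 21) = (z - 4)/(z + 3)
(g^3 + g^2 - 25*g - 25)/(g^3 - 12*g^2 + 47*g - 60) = (g^2 + 6*g + 5)/(g^2 - 7*g + 12)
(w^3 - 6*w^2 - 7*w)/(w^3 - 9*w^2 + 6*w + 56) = w*(w + 1)/(w^2 - 2*w - 8)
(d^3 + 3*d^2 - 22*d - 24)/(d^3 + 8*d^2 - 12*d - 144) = (d + 1)/(d + 6)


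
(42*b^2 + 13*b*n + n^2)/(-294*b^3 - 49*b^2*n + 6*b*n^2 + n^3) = -1/(7*b - n)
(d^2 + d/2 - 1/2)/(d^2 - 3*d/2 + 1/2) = (d + 1)/(d - 1)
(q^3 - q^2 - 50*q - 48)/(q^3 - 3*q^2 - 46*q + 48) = (q + 1)/(q - 1)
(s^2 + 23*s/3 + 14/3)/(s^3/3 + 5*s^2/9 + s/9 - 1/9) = 3*(3*s^2 + 23*s + 14)/(3*s^3 + 5*s^2 + s - 1)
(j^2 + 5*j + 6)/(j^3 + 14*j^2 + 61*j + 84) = (j + 2)/(j^2 + 11*j + 28)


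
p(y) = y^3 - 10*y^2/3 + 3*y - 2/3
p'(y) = 3*y^2 - 20*y/3 + 3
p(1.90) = -0.14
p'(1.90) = 1.16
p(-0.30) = -1.89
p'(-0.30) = 5.27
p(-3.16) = -74.99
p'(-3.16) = 54.02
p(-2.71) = -53.18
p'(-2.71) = 43.10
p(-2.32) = -38.06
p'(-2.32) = 34.61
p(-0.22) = -1.50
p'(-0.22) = 4.61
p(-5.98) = -351.66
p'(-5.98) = 150.15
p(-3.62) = -102.65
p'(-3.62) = 66.45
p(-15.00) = -4170.67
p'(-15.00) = 778.00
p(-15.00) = -4170.67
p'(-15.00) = 778.00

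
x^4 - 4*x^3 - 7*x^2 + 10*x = x*(x - 5)*(x - 1)*(x + 2)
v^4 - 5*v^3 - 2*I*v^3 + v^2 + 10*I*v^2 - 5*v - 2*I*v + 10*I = (v - 5)*(v - 2*I)*(v - I)*(v + I)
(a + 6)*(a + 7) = a^2 + 13*a + 42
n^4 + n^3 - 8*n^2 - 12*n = n*(n - 3)*(n + 2)^2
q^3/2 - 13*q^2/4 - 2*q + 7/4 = (q/2 + 1/2)*(q - 7)*(q - 1/2)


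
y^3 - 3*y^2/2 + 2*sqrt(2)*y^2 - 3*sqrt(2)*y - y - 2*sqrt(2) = (y - 2)*(y + 1/2)*(y + 2*sqrt(2))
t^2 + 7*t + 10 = (t + 2)*(t + 5)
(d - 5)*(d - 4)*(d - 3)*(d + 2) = d^4 - 10*d^3 + 23*d^2 + 34*d - 120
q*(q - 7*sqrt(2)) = q^2 - 7*sqrt(2)*q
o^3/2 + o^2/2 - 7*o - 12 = (o/2 + 1)*(o - 4)*(o + 3)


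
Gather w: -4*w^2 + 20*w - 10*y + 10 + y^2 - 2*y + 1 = -4*w^2 + 20*w + y^2 - 12*y + 11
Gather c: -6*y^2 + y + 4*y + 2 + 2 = -6*y^2 + 5*y + 4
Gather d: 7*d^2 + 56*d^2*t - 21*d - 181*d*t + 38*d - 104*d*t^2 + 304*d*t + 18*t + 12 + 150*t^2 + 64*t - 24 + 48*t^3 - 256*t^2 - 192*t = d^2*(56*t + 7) + d*(-104*t^2 + 123*t + 17) + 48*t^3 - 106*t^2 - 110*t - 12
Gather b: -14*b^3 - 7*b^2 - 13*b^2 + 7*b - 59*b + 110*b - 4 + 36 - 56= -14*b^3 - 20*b^2 + 58*b - 24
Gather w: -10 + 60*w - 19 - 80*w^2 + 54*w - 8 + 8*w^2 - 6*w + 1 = -72*w^2 + 108*w - 36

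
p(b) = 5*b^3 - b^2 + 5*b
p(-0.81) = -7.36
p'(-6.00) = 557.00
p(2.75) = 110.17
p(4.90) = 588.74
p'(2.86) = 121.97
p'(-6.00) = 557.00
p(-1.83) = -43.14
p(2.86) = 123.09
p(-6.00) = -1146.00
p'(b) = 15*b^2 - 2*b + 5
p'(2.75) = 112.94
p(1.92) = 41.30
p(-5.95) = -1118.38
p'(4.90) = 355.35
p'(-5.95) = 547.94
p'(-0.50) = 9.75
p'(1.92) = 56.46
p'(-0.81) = 16.46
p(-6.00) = -1146.00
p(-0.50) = -3.38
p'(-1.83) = 58.89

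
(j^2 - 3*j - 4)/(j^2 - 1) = (j - 4)/(j - 1)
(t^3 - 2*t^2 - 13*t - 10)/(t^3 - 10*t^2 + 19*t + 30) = (t + 2)/(t - 6)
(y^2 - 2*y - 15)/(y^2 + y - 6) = (y - 5)/(y - 2)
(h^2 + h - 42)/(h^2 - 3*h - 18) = (h + 7)/(h + 3)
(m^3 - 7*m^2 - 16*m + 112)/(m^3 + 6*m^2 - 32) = (m^2 - 11*m + 28)/(m^2 + 2*m - 8)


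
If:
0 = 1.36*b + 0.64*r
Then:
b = -0.470588235294118*r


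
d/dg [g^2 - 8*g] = 2*g - 8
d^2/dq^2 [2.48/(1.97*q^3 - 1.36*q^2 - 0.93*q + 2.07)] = ((6.7456 - 29.3136*q)*(1.97*q^3 - 1.36*q^2 - 0.93*q + 2.07) + 2.48*(-11.82*q^2 + 5.44*q + 1.86)*(-5.91*q^2 + 2.72*q + 0.93))/(1.97*q^3 - 1.36*q^2 - 0.93*q + 2.07)^3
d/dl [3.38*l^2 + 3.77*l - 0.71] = 6.76*l + 3.77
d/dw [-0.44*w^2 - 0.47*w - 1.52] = -0.88*w - 0.47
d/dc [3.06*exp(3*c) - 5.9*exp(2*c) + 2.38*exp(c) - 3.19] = (9.18*exp(2*c) - 11.8*exp(c) + 2.38)*exp(c)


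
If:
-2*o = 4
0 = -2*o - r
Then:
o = -2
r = 4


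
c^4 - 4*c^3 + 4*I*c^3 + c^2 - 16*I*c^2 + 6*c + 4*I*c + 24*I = (c - 3)*(c - 2)*(c + 1)*(c + 4*I)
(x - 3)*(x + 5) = x^2 + 2*x - 15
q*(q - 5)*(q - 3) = q^3 - 8*q^2 + 15*q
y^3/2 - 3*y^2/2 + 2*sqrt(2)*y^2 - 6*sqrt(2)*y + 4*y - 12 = (y/2 + sqrt(2))*(y - 3)*(y + 2*sqrt(2))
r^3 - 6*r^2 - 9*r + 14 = (r - 7)*(r - 1)*(r + 2)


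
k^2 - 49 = (k - 7)*(k + 7)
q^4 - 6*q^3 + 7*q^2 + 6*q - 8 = (q - 4)*(q - 2)*(q - 1)*(q + 1)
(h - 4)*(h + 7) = h^2 + 3*h - 28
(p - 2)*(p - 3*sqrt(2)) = p^2 - 3*sqrt(2)*p - 2*p + 6*sqrt(2)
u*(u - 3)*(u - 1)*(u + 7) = u^4 + 3*u^3 - 25*u^2 + 21*u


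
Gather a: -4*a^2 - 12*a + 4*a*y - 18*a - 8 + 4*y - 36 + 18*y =-4*a^2 + a*(4*y - 30) + 22*y - 44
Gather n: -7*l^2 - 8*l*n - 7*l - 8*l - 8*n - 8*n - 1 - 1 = -7*l^2 - 15*l + n*(-8*l - 16) - 2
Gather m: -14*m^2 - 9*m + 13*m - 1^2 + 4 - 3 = -14*m^2 + 4*m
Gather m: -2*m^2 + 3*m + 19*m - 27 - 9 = -2*m^2 + 22*m - 36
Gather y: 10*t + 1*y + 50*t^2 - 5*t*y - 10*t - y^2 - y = 50*t^2 - 5*t*y - y^2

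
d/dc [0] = 0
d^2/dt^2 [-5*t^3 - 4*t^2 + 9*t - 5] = -30*t - 8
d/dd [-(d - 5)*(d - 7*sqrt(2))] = -2*d + 5 + 7*sqrt(2)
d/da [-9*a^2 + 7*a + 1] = 7 - 18*a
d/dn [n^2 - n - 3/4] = 2*n - 1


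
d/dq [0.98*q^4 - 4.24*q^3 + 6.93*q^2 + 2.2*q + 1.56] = 3.92*q^3 - 12.72*q^2 + 13.86*q + 2.2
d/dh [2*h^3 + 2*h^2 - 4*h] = 6*h^2 + 4*h - 4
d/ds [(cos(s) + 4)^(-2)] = 2*sin(s)/(cos(s) + 4)^3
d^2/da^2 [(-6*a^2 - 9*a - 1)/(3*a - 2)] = -174/(27*a^3 - 54*a^2 + 36*a - 8)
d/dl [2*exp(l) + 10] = 2*exp(l)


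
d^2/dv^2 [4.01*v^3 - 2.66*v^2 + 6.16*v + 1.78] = 24.06*v - 5.32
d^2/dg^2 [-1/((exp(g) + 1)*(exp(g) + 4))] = (-4*exp(3*g) - 15*exp(2*g) - 9*exp(g) + 20)*exp(g)/(exp(6*g) + 15*exp(5*g) + 87*exp(4*g) + 245*exp(3*g) + 348*exp(2*g) + 240*exp(g) + 64)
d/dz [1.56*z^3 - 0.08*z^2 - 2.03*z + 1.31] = 4.68*z^2 - 0.16*z - 2.03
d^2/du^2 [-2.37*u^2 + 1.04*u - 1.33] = -4.74000000000000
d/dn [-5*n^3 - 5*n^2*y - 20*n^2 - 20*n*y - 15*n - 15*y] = -15*n^2 - 10*n*y - 40*n - 20*y - 15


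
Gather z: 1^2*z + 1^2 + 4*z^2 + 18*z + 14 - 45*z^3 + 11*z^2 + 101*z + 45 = -45*z^3 + 15*z^2 + 120*z + 60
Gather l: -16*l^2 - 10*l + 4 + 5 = -16*l^2 - 10*l + 9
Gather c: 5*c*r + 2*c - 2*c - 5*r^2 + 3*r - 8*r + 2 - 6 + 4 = 5*c*r - 5*r^2 - 5*r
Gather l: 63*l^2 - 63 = 63*l^2 - 63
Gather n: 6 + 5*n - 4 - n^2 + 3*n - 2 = -n^2 + 8*n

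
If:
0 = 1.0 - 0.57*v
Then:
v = 1.75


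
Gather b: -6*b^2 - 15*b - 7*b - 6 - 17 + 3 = -6*b^2 - 22*b - 20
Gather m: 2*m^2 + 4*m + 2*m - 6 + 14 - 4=2*m^2 + 6*m + 4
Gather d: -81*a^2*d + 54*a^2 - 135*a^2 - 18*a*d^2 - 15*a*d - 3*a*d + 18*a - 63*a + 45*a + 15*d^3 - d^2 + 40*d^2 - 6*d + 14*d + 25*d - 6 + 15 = -81*a^2 + 15*d^3 + d^2*(39 - 18*a) + d*(-81*a^2 - 18*a + 33) + 9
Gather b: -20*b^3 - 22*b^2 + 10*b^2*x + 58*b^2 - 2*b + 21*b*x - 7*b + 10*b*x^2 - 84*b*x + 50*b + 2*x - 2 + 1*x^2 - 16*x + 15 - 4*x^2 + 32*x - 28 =-20*b^3 + b^2*(10*x + 36) + b*(10*x^2 - 63*x + 41) - 3*x^2 + 18*x - 15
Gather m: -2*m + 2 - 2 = -2*m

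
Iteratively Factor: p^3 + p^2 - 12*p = (p)*(p^2 + p - 12) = p*(p - 3)*(p + 4)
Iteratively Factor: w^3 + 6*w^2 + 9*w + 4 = (w + 1)*(w^2 + 5*w + 4) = (w + 1)*(w + 4)*(w + 1)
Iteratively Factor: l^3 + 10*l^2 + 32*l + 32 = (l + 4)*(l^2 + 6*l + 8) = (l + 4)^2*(l + 2)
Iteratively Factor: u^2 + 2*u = (u)*(u + 2)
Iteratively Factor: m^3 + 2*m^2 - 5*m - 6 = (m - 2)*(m^2 + 4*m + 3) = (m - 2)*(m + 3)*(m + 1)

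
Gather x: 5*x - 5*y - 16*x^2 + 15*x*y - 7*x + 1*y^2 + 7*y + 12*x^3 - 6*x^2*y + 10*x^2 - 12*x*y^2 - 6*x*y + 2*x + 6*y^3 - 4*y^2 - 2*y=12*x^3 + x^2*(-6*y - 6) + x*(-12*y^2 + 9*y) + 6*y^3 - 3*y^2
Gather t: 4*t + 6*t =10*t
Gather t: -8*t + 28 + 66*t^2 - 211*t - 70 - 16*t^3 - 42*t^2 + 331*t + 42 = -16*t^3 + 24*t^2 + 112*t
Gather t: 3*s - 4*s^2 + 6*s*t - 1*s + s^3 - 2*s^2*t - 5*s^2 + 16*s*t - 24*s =s^3 - 9*s^2 - 22*s + t*(-2*s^2 + 22*s)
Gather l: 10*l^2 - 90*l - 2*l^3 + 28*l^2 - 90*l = -2*l^3 + 38*l^2 - 180*l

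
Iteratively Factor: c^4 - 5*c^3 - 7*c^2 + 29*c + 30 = (c + 2)*(c^3 - 7*c^2 + 7*c + 15) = (c - 3)*(c + 2)*(c^2 - 4*c - 5) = (c - 5)*(c - 3)*(c + 2)*(c + 1)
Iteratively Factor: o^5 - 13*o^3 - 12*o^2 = (o - 4)*(o^4 + 4*o^3 + 3*o^2) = o*(o - 4)*(o^3 + 4*o^2 + 3*o) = o^2*(o - 4)*(o^2 + 4*o + 3) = o^2*(o - 4)*(o + 1)*(o + 3)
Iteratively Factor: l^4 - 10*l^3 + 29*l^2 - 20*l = (l - 5)*(l^3 - 5*l^2 + 4*l) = (l - 5)*(l - 4)*(l^2 - l) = (l - 5)*(l - 4)*(l - 1)*(l)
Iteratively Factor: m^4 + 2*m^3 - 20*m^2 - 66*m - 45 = (m + 3)*(m^3 - m^2 - 17*m - 15) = (m + 3)^2*(m^2 - 4*m - 5) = (m + 1)*(m + 3)^2*(m - 5)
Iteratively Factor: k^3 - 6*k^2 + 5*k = (k - 5)*(k^2 - k) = k*(k - 5)*(k - 1)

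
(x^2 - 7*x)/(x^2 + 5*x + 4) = x*(x - 7)/(x^2 + 5*x + 4)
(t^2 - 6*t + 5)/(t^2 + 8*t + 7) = (t^2 - 6*t + 5)/(t^2 + 8*t + 7)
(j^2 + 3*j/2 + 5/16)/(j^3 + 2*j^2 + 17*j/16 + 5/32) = 2/(2*j + 1)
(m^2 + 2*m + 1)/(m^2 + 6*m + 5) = (m + 1)/(m + 5)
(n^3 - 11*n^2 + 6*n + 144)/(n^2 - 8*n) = n - 3 - 18/n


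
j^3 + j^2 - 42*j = j*(j - 6)*(j + 7)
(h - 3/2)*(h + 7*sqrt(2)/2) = h^2 - 3*h/2 + 7*sqrt(2)*h/2 - 21*sqrt(2)/4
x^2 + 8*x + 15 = (x + 3)*(x + 5)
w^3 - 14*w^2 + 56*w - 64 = (w - 8)*(w - 4)*(w - 2)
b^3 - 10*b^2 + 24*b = b*(b - 6)*(b - 4)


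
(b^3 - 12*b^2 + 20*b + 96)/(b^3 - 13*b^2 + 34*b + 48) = (b + 2)/(b + 1)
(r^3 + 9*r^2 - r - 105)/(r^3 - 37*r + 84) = (r + 5)/(r - 4)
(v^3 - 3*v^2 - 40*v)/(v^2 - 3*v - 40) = v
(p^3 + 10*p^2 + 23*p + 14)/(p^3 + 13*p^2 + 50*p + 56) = (p + 1)/(p + 4)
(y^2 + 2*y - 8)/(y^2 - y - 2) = (y + 4)/(y + 1)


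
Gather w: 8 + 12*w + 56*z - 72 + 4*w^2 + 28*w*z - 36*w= 4*w^2 + w*(28*z - 24) + 56*z - 64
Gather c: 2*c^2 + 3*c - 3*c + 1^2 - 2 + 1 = 2*c^2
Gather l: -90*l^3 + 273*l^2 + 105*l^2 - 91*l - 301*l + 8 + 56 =-90*l^3 + 378*l^2 - 392*l + 64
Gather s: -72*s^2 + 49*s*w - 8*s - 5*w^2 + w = -72*s^2 + s*(49*w - 8) - 5*w^2 + w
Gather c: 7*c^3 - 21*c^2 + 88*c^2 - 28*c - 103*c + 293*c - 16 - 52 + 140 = 7*c^3 + 67*c^2 + 162*c + 72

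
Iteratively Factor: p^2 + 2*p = (p)*(p + 2)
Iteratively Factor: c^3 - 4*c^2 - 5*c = (c - 5)*(c^2 + c) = c*(c - 5)*(c + 1)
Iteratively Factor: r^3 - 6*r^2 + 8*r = (r - 4)*(r^2 - 2*r) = (r - 4)*(r - 2)*(r)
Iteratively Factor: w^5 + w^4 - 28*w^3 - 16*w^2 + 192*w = (w - 4)*(w^4 + 5*w^3 - 8*w^2 - 48*w) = (w - 4)*(w + 4)*(w^3 + w^2 - 12*w) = w*(w - 4)*(w + 4)*(w^2 + w - 12) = w*(w - 4)*(w + 4)^2*(w - 3)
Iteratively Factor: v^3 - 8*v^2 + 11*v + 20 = (v - 5)*(v^2 - 3*v - 4) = (v - 5)*(v + 1)*(v - 4)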